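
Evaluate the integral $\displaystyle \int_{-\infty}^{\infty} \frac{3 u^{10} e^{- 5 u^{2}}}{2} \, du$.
$\frac{567 \sqrt{5} \sqrt{\pi}}{200000}$

Consider the simpler parametrised integral
$$J(a) = \int_{-\infty}^{\infty} \frac{3 e^{- a u^{2}}}{2} \, du = \frac{3 \sqrt{\pi}}{2 \sqrt{a}}.$$

Differentiating under the integral sign brings down a factor of $(-u^2)$:
$$\frac{dJ}{da} = \int_{-\infty}^{\infty} - \frac{3 u^{2} e^{- a u^{2}}}{2} \, du = - \frac{3 \sqrt{\pi}}{4 a^{\frac{3}{2}}}.$$

Repeating $5$ times in total — each differentiation brings down another $(-u^2)$ — gives
$$\frac{d^{5}J}{da^{5}} = \int_{-\infty}^{\infty} - \frac{3 u^{10} e^{- a u^{2}}}{2} \, du = - \frac{2835 \sqrt{\pi}}{64 a^{\frac{11}{2}}},$$
and the integrand here is $(-1)^{5}$ times the target integrand, so $I = (-1)^{5}\,\frac{d^{5}J}{da^{5}} = \frac{2835 \sqrt{\pi}}{64 a^{\frac{11}{2}}}$.

Setting $a = 5$:
$$I = \frac{567 \sqrt{5} \sqrt{\pi}}{200000}.$$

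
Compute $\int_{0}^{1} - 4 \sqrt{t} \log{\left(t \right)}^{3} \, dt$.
$\frac{128}{27}$

Start from the elementary integral
$$J(a) = \int_{0}^{1} - 4 t^{a} \, dt = - \frac{4}{a + 1}.$$

Differentiating under the integral sign brings down a factor of $\ln t$:
$$\frac{dJ}{da} = \int_{0}^{1} - 4 t^{a} \log{\left(t \right)} \, dt = \frac{4}{\left(a + 1\right)^{2}}.$$

Repeating $3$ times in total — each differentiation brings down another $\ln t$ — gives
$$\frac{d^{3}J}{da^{3}} = \int_{0}^{1} - 4 t^{a} \log{\left(t \right)}^{3} \, dt = \frac{24}{\left(a + 1\right)^{4}},$$
and the integrand here is exactly the target integrand, so $I = \frac{24}{\left(a + 1\right)^{4}}$.

Setting $a = \frac{1}{2}$:
$$I = \frac{128}{27}.$$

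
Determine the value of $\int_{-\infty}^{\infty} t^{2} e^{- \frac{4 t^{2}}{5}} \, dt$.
$\frac{5 \sqrt{5} \sqrt{\pi}}{16}$

Begin with the known integral
$$J(a) = \int_{-\infty}^{\infty} e^{- a t^{2}} \, dt = \frac{\sqrt{\pi}}{\sqrt{a}}.$$

Differentiating under the integral sign brings down a factor of $(-t^2)$:
$$\frac{dJ}{da} = \int_{-\infty}^{\infty} - t^{2} e^{- a t^{2}} \, dt = - \frac{\sqrt{\pi}}{2 a^{\frac{3}{2}}}.$$

The integral on the left is $-I$, so $I = \frac{\sqrt{\pi}}{2 a^{\frac{3}{2}}}$.

Setting $a = \frac{4}{5}$:
$$I = \frac{5 \sqrt{5} \sqrt{\pi}}{16}.$$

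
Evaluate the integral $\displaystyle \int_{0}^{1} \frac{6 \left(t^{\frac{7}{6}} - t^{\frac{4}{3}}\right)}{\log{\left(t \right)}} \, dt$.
$\log{\left(\frac{4826809}{7529536} \right)}$

Consider the one-parameter family: let $I(a) = \int_{0}^{1} \frac{6 \left(- t^{\frac{4}{3}} + t^{a}\right)}{\log{\left(t \right)}} \, dt$.

Since $\dfrac{\partial}{\partial a}\,t^{a} = t^{a} \ln t$, the $\ln t$ in the denominator cancels and
$$\frac{dI}{da} = \int_{0}^{1} 6 t^{a} \, dt = 6 \left[\frac{t^{a+1}}{a+1}\right]_0^1 = \frac{6}{a + 1}.$$

Integrating with respect to $a$ gives $I(a) = \log{\left(\frac{729 \left(a + 1\right)^{6}}{117649} \right)} + C$.

At $a = \frac{4}{3}$ the integrand is identically $0$, so $I(\frac{4}{3}) = 0$. The closed form gives $0$, hence $C = 0$.

Setting $a = \frac{7}{6}$:
$$I = \log{\left(\frac{4826809}{7529536} \right)}.$$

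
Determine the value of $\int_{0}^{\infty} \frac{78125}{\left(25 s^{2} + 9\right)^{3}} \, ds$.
$\frac{15625 \pi}{1296}$

Begin with the known result
$$J(a) = \int_{0}^{\infty} \frac{5}{a^{2} + s^{2}} \, ds = \frac{5 \pi}{2 a}.$$

Differentiating under the integral sign with respect to $a$,
$$\frac{dJ}{da} = \int_{0}^{\infty} - \frac{10 a}{\left(a^{2} + s^{2}\right)^{2}} \, ds = - \frac{5 \pi}{2 a^{2}},$$
so $\int_{0}^{\infty} \frac{5}{\left(a^{2} + s^{2}\right)^{2}} \, ds = \frac{5 \pi}{4 a^{3}}$.

Repeating — each differentiation of $1/(s^2+a^2)^j$ produces $-2ja/(s^2+a^2)^{j+1}$ — and dividing through by $-2ja$ at each step yields, after $2$ differentiations in total,
$$\int_{0}^{\infty} \frac{5}{\left(a^{2} + s^{2}\right)^{3}} \, ds = \frac{15 \pi}{16 a^{5}}.$$

Setting $a = \frac{3}{5}$:
$$I = \frac{15625 \pi}{1296}.$$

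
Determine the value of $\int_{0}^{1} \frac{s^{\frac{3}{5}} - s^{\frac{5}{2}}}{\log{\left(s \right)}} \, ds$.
$- \log{\left(\frac{35}{16} \right)}$

Consider the one-parameter family: let $I(a) = \int_{0}^{1} \frac{s^{\frac{3}{5}} - s^{a}}{\log{\left(s \right)}} \, ds$.

Since $\dfrac{\partial}{\partial a}\,s^{a} = s^{a} \ln s$, the $\ln s$ in the denominator cancels and
$$\frac{dI}{da} = \int_{0}^{1} -1 s^{a} \, ds = -1 \left[\frac{s^{a+1}}{a+1}\right]_0^1 = - \frac{1}{a + 1}.$$

Integrating with respect to $a$ gives $I(a) = - \log{\left(\frac{5 a}{8} + \frac{5}{8} \right)} + C$.

At $a = \frac{3}{5}$ the integrand is identically $0$, so $I(\frac{3}{5}) = 0$. The closed form gives $0$, hence $C = 0$.

Setting $a = \frac{5}{2}$:
$$I = - \log{\left(\frac{35}{16} \right)}.$$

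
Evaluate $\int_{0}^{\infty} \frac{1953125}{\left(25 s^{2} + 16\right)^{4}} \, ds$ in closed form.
$\frac{1953125 \pi}{524288}$

Start from the standard arctangent integral
$$J(a) = \int_{0}^{\infty} \frac{5}{a^{2} + s^{2}} \, ds = \frac{5 \pi}{2 a}.$$

Differentiating under the integral sign with respect to $a$,
$$\frac{dJ}{da} = \int_{0}^{\infty} - \frac{10 a}{\left(a^{2} + s^{2}\right)^{2}} \, ds = - \frac{5 \pi}{2 a^{2}},$$
so $\int_{0}^{\infty} \frac{5}{\left(a^{2} + s^{2}\right)^{2}} \, ds = \frac{5 \pi}{4 a^{3}}$.

Repeating — each differentiation of $1/(s^2+a^2)^j$ produces $-2ja/(s^2+a^2)^{j+1}$ — and dividing through by $-2ja$ at each step yields, after $3$ differentiations in total,
$$\int_{0}^{\infty} \frac{5}{\left(a^{2} + s^{2}\right)^{4}} \, ds = \frac{25 \pi}{32 a^{7}}.$$

Setting $a = \frac{4}{5}$:
$$I = \frac{1953125 \pi}{524288}.$$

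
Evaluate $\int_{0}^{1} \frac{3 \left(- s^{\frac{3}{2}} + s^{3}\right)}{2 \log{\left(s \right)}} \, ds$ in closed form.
$- \log{\left(\frac{5 \sqrt{10}}{32} \right)}$

Replace the exponent $\frac{3}{2}$ by a parameter $a$: let $I(a) = \int_{0}^{1} \frac{3 \left(s^{3} - s^{a}\right)}{2 \log{\left(s \right)}} \, ds$.

Since $\dfrac{\partial}{\partial a}\,s^{a} = s^{a} \ln s$, the $\ln s$ in the denominator cancels and
$$\frac{dI}{da} = \int_{0}^{1} - \frac{3}{2} s^{a} \, ds = - \frac{3}{2} \left[\frac{s^{a+1}}{a+1}\right]_0^1 = - \frac{3}{2 a + 2}.$$

Integrating with respect to $a$ gives $I(a) = - \log{\left(\frac{\left(a + 1\right)^{\frac{3}{2}}}{8} \right)} + C$.

At $a = 3$ the integrand is identically $0$, so $I(3) = 0$. The closed form gives $0$, hence $C = 0$.

Setting $a = \frac{3}{2}$:
$$I = - \log{\left(\frac{5 \sqrt{10}}{32} \right)}.$$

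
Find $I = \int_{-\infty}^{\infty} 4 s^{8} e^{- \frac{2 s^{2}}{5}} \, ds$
$\frac{65625 \sqrt{10} \sqrt{\pi}}{128}$

Start from the elementary integral
$$J(a) = \int_{-\infty}^{\infty} 4 e^{- a s^{2}} \, ds = \frac{4 \sqrt{\pi}}{\sqrt{a}}.$$

Differentiating under the integral sign brings down a factor of $(-s^2)$:
$$\frac{dJ}{da} = \int_{-\infty}^{\infty} - 4 s^{2} e^{- a s^{2}} \, ds = - \frac{2 \sqrt{\pi}}{a^{\frac{3}{2}}}.$$

Repeating $4$ times in total — each differentiation brings down another $(-s^2)$ — gives
$$\frac{d^{4}J}{da^{4}} = \int_{-\infty}^{\infty} 4 s^{8} e^{- a s^{2}} \, ds = \frac{105 \sqrt{\pi}}{4 a^{\frac{9}{2}}},$$
and the integrand here is exactly the target integrand, so $I = \frac{105 \sqrt{\pi}}{4 a^{\frac{9}{2}}}$.

Setting $a = \frac{2}{5}$:
$$I = \frac{65625 \sqrt{10} \sqrt{\pi}}{128}.$$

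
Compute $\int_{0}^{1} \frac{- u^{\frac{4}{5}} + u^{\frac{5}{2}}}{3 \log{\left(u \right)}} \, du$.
$\log{\left(\frac{\sqrt[3]{105} \cdot 2^{\frac{2}{3}}}{6} \right)}$

Introduce a parameter $a$ in the exponent: let $I(a) = \int_{0}^{1} \frac{- u^{\frac{4}{5}} + u^{a}}{3 \log{\left(u \right)}} \, du$.

Since $\dfrac{\partial}{\partial a}\,u^{a} = u^{a} \ln u$, the $\ln u$ in the denominator cancels and
$$\frac{dI}{da} = \int_{0}^{1} \frac{1}{3} u^{a} \, du = \frac{1}{3} \left[\frac{u^{a+1}}{a+1}\right]_0^1 = \frac{1}{3 \left(a + 1\right)}.$$

Integrating with respect to $a$ gives $I(a) = \log{\left(\frac{\sqrt[3]{15} \sqrt[3]{a + 1}}{3} \right)} + C$.

At $a = \frac{4}{5}$ the integrand is identically $0$, so $I(\frac{4}{5}) = 0$. The closed form gives $0$, hence $C = 0$.

Setting $a = \frac{5}{2}$:
$$I = \log{\left(\frac{\sqrt[3]{105} \cdot 2^{\frac{2}{3}}}{6} \right)}.$$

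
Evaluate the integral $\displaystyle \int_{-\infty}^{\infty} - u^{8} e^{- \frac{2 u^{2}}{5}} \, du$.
$- \frac{65625 \sqrt{10} \sqrt{\pi}}{512}$

Start from the elementary integral
$$J(a) = \int_{-\infty}^{\infty} - e^{- a u^{2}} \, du = - \frac{\sqrt{\pi}}{\sqrt{a}}.$$

Differentiating under the integral sign brings down a factor of $(-u^2)$:
$$\frac{dJ}{da} = \int_{-\infty}^{\infty} u^{2} e^{- a u^{2}} \, du = \frac{\sqrt{\pi}}{2 a^{\frac{3}{2}}}.$$

Repeating $4$ times in total — each differentiation brings down another $(-u^2)$ — gives
$$\frac{d^{4}J}{da^{4}} = \int_{-\infty}^{\infty} - u^{8} e^{- a u^{2}} \, du = - \frac{105 \sqrt{\pi}}{16 a^{\frac{9}{2}}},$$
and the integrand here is exactly the target integrand, so $I = - \frac{105 \sqrt{\pi}}{16 a^{\frac{9}{2}}}$.

Setting $a = \frac{2}{5}$:
$$I = - \frac{65625 \sqrt{10} \sqrt{\pi}}{512}.$$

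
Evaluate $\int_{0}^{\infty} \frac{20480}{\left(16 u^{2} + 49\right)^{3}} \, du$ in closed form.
$\frac{960 \pi}{16807}$

Start from the standard arctangent integral
$$J(a) = \int_{0}^{\infty} \frac{5}{a^{2} + u^{2}} \, du = \frac{5 \pi}{2 a}.$$

Differentiating under the integral sign with respect to $a$,
$$\frac{dJ}{da} = \int_{0}^{\infty} - \frac{10 a}{\left(a^{2} + u^{2}\right)^{2}} \, du = - \frac{5 \pi}{2 a^{2}},$$
so $\int_{0}^{\infty} \frac{5}{\left(a^{2} + u^{2}\right)^{2}} \, du = \frac{5 \pi}{4 a^{3}}$.

Repeating — each differentiation of $1/(u^2+a^2)^j$ produces $-2ja/(u^2+a^2)^{j+1}$ — and dividing through by $-2ja$ at each step yields, after $2$ differentiations in total,
$$\int_{0}^{\infty} \frac{5}{\left(a^{2} + u^{2}\right)^{3}} \, du = \frac{15 \pi}{16 a^{5}}.$$

Setting $a = \frac{7}{4}$:
$$I = \frac{960 \pi}{16807}.$$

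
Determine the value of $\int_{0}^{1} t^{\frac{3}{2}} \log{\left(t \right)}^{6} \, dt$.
$\frac{18432}{15625}$

Start from the elementary integral
$$J(a) = \int_{0}^{1} t^{a} \, dt = \frac{1}{a + 1}.$$

Differentiating under the integral sign brings down a factor of $\ln t$:
$$\frac{dJ}{da} = \int_{0}^{1} t^{a} \log{\left(t \right)} \, dt = - \frac{1}{\left(a + 1\right)^{2}}.$$

Repeating $6$ times in total — each differentiation brings down another $\ln t$ — gives
$$\frac{d^{6}J}{da^{6}} = \int_{0}^{1} t^{a} \log{\left(t \right)}^{6} \, dt = \frac{720}{\left(a + 1\right)^{7}},$$
and the integrand here is exactly the target integrand, so $I = \frac{720}{\left(a + 1\right)^{7}}$.

Setting $a = \frac{3}{2}$:
$$I = \frac{18432}{15625}.$$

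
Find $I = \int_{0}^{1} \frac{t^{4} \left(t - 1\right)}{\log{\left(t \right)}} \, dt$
$\log{\left(\frac{6}{5} \right)}$

Introduce a parameter $a$ in the exponent: let $I(a) = \int_{0}^{1} \frac{- t^{4} + t^{a}}{\log{\left(t \right)}} \, dt$.

Since $\dfrac{\partial}{\partial a}\,t^{a} = t^{a} \ln t$, the $\ln t$ in the denominator cancels and
$$\frac{dI}{da} = \int_{0}^{1} t^{a} \, dt = \left[\frac{t^{a+1}}{a+1}\right]_0^1 = \frac{1}{a + 1}.$$

Integrating with respect to $a$ gives $I(a) = \log{\left(\frac{a}{5} + \frac{1}{5} \right)} + C$.

At $a = 4$ the integrand is identically $0$, so $I(4) = 0$. The closed form gives $0$, hence $C = 0$.

Setting $a = 5$:
$$I = \log{\left(\frac{6}{5} \right)}.$$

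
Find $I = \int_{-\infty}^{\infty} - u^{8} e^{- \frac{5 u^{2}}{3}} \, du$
$- \frac{1701 \sqrt{15} \sqrt{\pi}}{10000}$

Consider the simpler parametrised integral
$$J(a) = \int_{-\infty}^{\infty} - e^{- a u^{2}} \, du = - \frac{\sqrt{\pi}}{\sqrt{a}}.$$

Differentiating under the integral sign brings down a factor of $(-u^2)$:
$$\frac{dJ}{da} = \int_{-\infty}^{\infty} u^{2} e^{- a u^{2}} \, du = \frac{\sqrt{\pi}}{2 a^{\frac{3}{2}}}.$$

Repeating $4$ times in total — each differentiation brings down another $(-u^2)$ — gives
$$\frac{d^{4}J}{da^{4}} = \int_{-\infty}^{\infty} - u^{8} e^{- a u^{2}} \, du = - \frac{105 \sqrt{\pi}}{16 a^{\frac{9}{2}}},$$
and the integrand here is exactly the target integrand, so $I = - \frac{105 \sqrt{\pi}}{16 a^{\frac{9}{2}}}$.

Setting $a = \frac{5}{3}$:
$$I = - \frac{1701 \sqrt{15} \sqrt{\pi}}{10000}.$$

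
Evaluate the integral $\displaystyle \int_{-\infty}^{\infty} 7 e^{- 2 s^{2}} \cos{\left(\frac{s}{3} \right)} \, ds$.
$\frac{7 \sqrt{2} \sqrt{\pi}}{2 e^{\frac{1}{72}}}$

Treat the cosine frequency as a parameter and define $I(b) = \int_{-\infty}^{\infty} 7 e^{- 2 s^{2}} \cos{\left(b s \right)} \, ds$.

Differentiating under the integral sign,
$$I'(b) = \int_{-\infty}^{\infty} - 7 s e^{- 2 s^{2}} \sin{\left(b s \right)} \, ds.$$

Integrate $\int_{-\infty}^{\infty} s \sin(b s)\, e^{- 2 s^{2}}\, ds$ by parts with $u = \sin(b s)$ and $dv = s\, e^{- 2 s^{2}}\, ds$, giving $v = - \frac{e^{- 2 s^{2}}}{4}$. The boundary term vanishes and
$$\int_{-\infty}^{\infty} s \sin(b s)\, e^{- 2 s^{2}}\, ds = \frac{b}{4} \int_{-\infty}^{\infty} \cos(b s)\, e^{- 2 s^{2}}\, ds,$$
so $I'(b) = - \frac{b}{4}\, I(b)$.

This is a separable first-order ODE; solving with the initial condition $I(0) = \int_{-\infty}^{\infty} 7 e^{- 2 s^{2}}\,ds = \frac{7 \sqrt{2} \sqrt{\pi}}{2}$ gives
$$I(b) = \frac{7 \sqrt{2} \sqrt{\pi} e^{- \frac{b^{2}}{8}}}{2}.$$

Setting $b = \frac{1}{3}$:
$$I = \frac{7 \sqrt{2} \sqrt{\pi}}{2 e^{\frac{1}{72}}}.$$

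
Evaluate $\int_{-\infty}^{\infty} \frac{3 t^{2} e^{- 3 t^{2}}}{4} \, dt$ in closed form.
$\frac{\sqrt{3} \sqrt{\pi}}{24}$

Start from the elementary integral
$$J(a) = \int_{-\infty}^{\infty} \frac{3 e^{- a t^{2}}}{4} \, dt = \frac{3 \sqrt{\pi}}{4 \sqrt{a}}.$$

Differentiating under the integral sign brings down a factor of $(-t^2)$:
$$\frac{dJ}{da} = \int_{-\infty}^{\infty} - \frac{3 t^{2} e^{- a t^{2}}}{4} \, dt = - \frac{3 \sqrt{\pi}}{8 a^{\frac{3}{2}}}.$$

The integral on the left is $-I$, so $I = \frac{3 \sqrt{\pi}}{8 a^{\frac{3}{2}}}$.

Setting $a = 3$:
$$I = \frac{\sqrt{3} \sqrt{\pi}}{24}.$$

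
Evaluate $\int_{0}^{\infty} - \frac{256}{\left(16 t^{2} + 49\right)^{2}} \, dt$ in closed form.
$- \frac{16 \pi}{343}$

Recall the elementary integral
$$J(a) = \int_{0}^{\infty} - \frac{1}{a^{2} + t^{2}} \, dt = - \frac{\pi}{2 a}.$$

Differentiating under the integral sign with respect to $a$,
$$\frac{dJ}{da} = \int_{0}^{\infty} \frac{2 a}{\left(a^{2} + t^{2}\right)^{2}} \, dt = \frac{\pi}{2 a^{2}},$$
so $\int_{0}^{\infty} - \frac{1}{\left(a^{2} + t^{2}\right)^{2}} \, dt = - \frac{\pi}{4 a^{3}}$.

Setting $a = \frac{7}{4}$:
$$I = - \frac{16 \pi}{343}.$$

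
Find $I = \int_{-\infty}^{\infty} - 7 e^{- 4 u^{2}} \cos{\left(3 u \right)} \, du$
$- \frac{7 \sqrt{\pi}}{2 e^{\frac{9}{16}}}$

Treat the cosine frequency as a parameter and define $I(b) = \int_{-\infty}^{\infty} - 7 e^{- 4 u^{2}} \cos{\left(b u \right)} \, du$.

Differentiating under the integral sign,
$$I'(b) = \int_{-\infty}^{\infty} 7 u e^{- 4 u^{2}} \sin{\left(b u \right)} \, du.$$

Integrate $\int_{-\infty}^{\infty} u \sin(b u)\, e^{- 4 u^{2}}\, du$ by parts with $w = \sin(b u)$ and $dv = u\, e^{- 4 u^{2}}\, du$, giving $v = - \frac{e^{- 4 u^{2}}}{8}$. The boundary term vanishes and
$$\int_{-\infty}^{\infty} u \sin(b u)\, e^{- 4 u^{2}}\, du = \frac{b}{8} \int_{-\infty}^{\infty} \cos(b u)\, e^{- 4 u^{2}}\, du,$$
so $I'(b) = - \frac{b}{8}\, I(b)$.

This is a separable first-order ODE; solving with the initial condition $I(0) = \int_{-\infty}^{\infty} - 7 e^{- 4 u^{2}}\,du = - \frac{7 \sqrt{\pi}}{2}$ gives
$$I(b) = - \frac{7 \sqrt{\pi} e^{- \frac{b^{2}}{16}}}{2}.$$

Setting $b = 3$:
$$I = - \frac{7 \sqrt{\pi}}{2 e^{\frac{9}{16}}}.$$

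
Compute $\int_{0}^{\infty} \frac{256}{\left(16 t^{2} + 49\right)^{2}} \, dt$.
$\frac{16 \pi}{343}$

Begin with the known result
$$J(a) = \int_{0}^{\infty} \frac{1}{a^{2} + t^{2}} \, dt = \frac{\pi}{2 a}.$$

Differentiating under the integral sign with respect to $a$,
$$\frac{dJ}{da} = \int_{0}^{\infty} - \frac{2 a}{\left(a^{2} + t^{2}\right)^{2}} \, dt = - \frac{\pi}{2 a^{2}},$$
so $\int_{0}^{\infty} \frac{1}{\left(a^{2} + t^{2}\right)^{2}} \, dt = \frac{\pi}{4 a^{3}}$.

Setting $a = \frac{7}{4}$:
$$I = \frac{16 \pi}{343}.$$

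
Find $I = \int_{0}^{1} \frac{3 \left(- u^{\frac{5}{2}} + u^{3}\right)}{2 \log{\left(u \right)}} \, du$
$- \log{\left(\frac{7 \sqrt{14}}{32} \right)}$

Introduce a parameter $a$ in the exponent: let $I(a) = \int_{0}^{1} \frac{3 \left(u^{3} - u^{a}\right)}{2 \log{\left(u \right)}} \, du$.

Since $\dfrac{\partial}{\partial a}\,u^{a} = u^{a} \ln u$, the $\ln u$ in the denominator cancels and
$$\frac{dI}{da} = \int_{0}^{1} - \frac{3}{2} u^{a} \, du = - \frac{3}{2} \left[\frac{u^{a+1}}{a+1}\right]_0^1 = - \frac{3}{2 a + 2}.$$

Integrating with respect to $a$ gives $I(a) = - \log{\left(\frac{\left(a + 1\right)^{\frac{3}{2}}}{8} \right)} + C$.

At $a = 3$ the integrand is identically $0$, so $I(3) = 0$. The closed form gives $0$, hence $C = 0$.

Setting $a = \frac{5}{2}$:
$$I = - \log{\left(\frac{7 \sqrt{14}}{32} \right)}.$$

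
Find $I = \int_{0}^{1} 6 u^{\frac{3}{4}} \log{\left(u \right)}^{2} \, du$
$\frac{768}{343}$

Begin with the known integral
$$J(a) = \int_{0}^{1} 6 u^{a} \, du = \frac{6}{a + 1}.$$

Differentiating under the integral sign brings down a factor of $\ln u$:
$$\frac{dJ}{da} = \int_{0}^{1} 6 u^{a} \log{\left(u \right)} \, du = - \frac{6}{\left(a + 1\right)^{2}}.$$

Repeating twice in total — each differentiation brings down another $\ln u$ — gives
$$\frac{d^{2}J}{da^{2}} = \int_{0}^{1} 6 u^{a} \log{\left(u \right)}^{2} \, du = \frac{12}{\left(a + 1\right)^{3}},$$
and the integrand here is exactly the target integrand, so $I = \frac{12}{\left(a + 1\right)^{3}}$.

Setting $a = \frac{3}{4}$:
$$I = \frac{768}{343}.$$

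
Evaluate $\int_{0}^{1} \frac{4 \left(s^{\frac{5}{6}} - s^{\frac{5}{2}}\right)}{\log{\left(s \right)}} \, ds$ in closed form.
$- \log{\left(\frac{194481}{14641} \right)}$

Replace the exponent $\frac{5}{2}$ by a parameter $a$: let $I(a) = \int_{0}^{1} \frac{4 \left(s^{\frac{5}{6}} - s^{a}\right)}{\log{\left(s \right)}} \, ds$.

Since $\dfrac{\partial}{\partial a}\,s^{a} = s^{a} \ln s$, the $\ln s$ in the denominator cancels and
$$\frac{dI}{da} = \int_{0}^{1} -4 s^{a} \, ds = -4 \left[\frac{s^{a+1}}{a+1}\right]_0^1 = - \frac{4}{a + 1}.$$

Integrating with respect to $a$ gives $I(a) = - \log{\left(\frac{1296 \left(a + 1\right)^{4}}{14641} \right)} + C$.

At $a = \frac{5}{6}$ the integrand is identically $0$, so $I(\frac{5}{6}) = 0$. The closed form gives $0$, hence $C = 0$.

Setting $a = \frac{5}{2}$:
$$I = - \log{\left(\frac{194481}{14641} \right)}.$$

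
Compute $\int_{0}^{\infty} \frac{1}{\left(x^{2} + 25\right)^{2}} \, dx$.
$\frac{\pi}{500}$

Begin with the known result
$$J(a) = \int_{0}^{\infty} \frac{1}{a^{2} + x^{2}} \, dx = \frac{\pi}{2 a}.$$

Differentiating under the integral sign with respect to $a$,
$$\frac{dJ}{da} = \int_{0}^{\infty} - \frac{2 a}{\left(a^{2} + x^{2}\right)^{2}} \, dx = - \frac{\pi}{2 a^{2}},$$
so $\int_{0}^{\infty} \frac{1}{\left(a^{2} + x^{2}\right)^{2}} \, dx = \frac{\pi}{4 a^{3}}$.

Setting $a = 5$:
$$I = \frac{\pi}{500}.$$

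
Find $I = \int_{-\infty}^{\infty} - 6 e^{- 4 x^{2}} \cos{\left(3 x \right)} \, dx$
$- \frac{3 \sqrt{\pi}}{e^{\frac{9}{16}}}$

Treat the cosine frequency as a parameter and define $I(b) = \int_{-\infty}^{\infty} - 6 e^{- 4 x^{2}} \cos{\left(b x \right)} \, dx$.

Differentiating under the integral sign,
$$I'(b) = \int_{-\infty}^{\infty} 6 x e^{- 4 x^{2}} \sin{\left(b x \right)} \, dx.$$

Integrate $\int_{-\infty}^{\infty} x \sin(b x)\, e^{- 4 x^{2}}\, dx$ by parts with $u = \sin(b x)$ and $dv = x\, e^{- 4 x^{2}}\, dx$, giving $v = - \frac{e^{- 4 x^{2}}}{8}$. The boundary term vanishes and
$$\int_{-\infty}^{\infty} x \sin(b x)\, e^{- 4 x^{2}}\, dx = \frac{b}{8} \int_{-\infty}^{\infty} \cos(b x)\, e^{- 4 x^{2}}\, dx,$$
so $I'(b) = - \frac{b}{8}\, I(b)$.

This is a separable first-order ODE; solving with the initial condition $I(0) = \int_{-\infty}^{\infty} - 6 e^{- 4 x^{2}}\,dx = - 3 \sqrt{\pi}$ gives
$$I(b) = - 3 \sqrt{\pi} e^{- \frac{b^{2}}{16}}.$$

Setting $b = 3$:
$$I = - \frac{3 \sqrt{\pi}}{e^{\frac{9}{16}}}.$$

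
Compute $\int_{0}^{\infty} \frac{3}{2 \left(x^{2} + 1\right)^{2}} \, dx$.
$\frac{3 \pi}{8}$

Recall the elementary integral
$$J(a) = \int_{0}^{\infty} \frac{3}{2 \left(a^{2} + x^{2}\right)} \, dx = \frac{3 \pi}{4 a}.$$

Differentiating under the integral sign with respect to $a$,
$$\frac{dJ}{da} = \int_{0}^{\infty} - \frac{3 a}{\left(a^{2} + x^{2}\right)^{2}} \, dx = - \frac{3 \pi}{4 a^{2}},$$
so $\int_{0}^{\infty} \frac{3}{2 \left(a^{2} + x^{2}\right)^{2}} \, dx = \frac{3 \pi}{8 a^{3}}$.

Setting $a = 1$:
$$I = \frac{3 \pi}{8}.$$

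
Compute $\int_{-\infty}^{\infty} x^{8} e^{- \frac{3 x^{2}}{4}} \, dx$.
$\frac{1120 \sqrt{3} \sqrt{\pi}}{81}$

Start from the elementary integral
$$J(a) = \int_{-\infty}^{\infty} e^{- a x^{2}} \, dx = \frac{\sqrt{\pi}}{\sqrt{a}}.$$

Differentiating under the integral sign brings down a factor of $(-x^2)$:
$$\frac{dJ}{da} = \int_{-\infty}^{\infty} - x^{2} e^{- a x^{2}} \, dx = - \frac{\sqrt{\pi}}{2 a^{\frac{3}{2}}}.$$

Repeating $4$ times in total — each differentiation brings down another $(-x^2)$ — gives
$$\frac{d^{4}J}{da^{4}} = \int_{-\infty}^{\infty} x^{8} e^{- a x^{2}} \, dx = \frac{105 \sqrt{\pi}}{16 a^{\frac{9}{2}}},$$
and the integrand here is exactly the target integrand, so $I = \frac{105 \sqrt{\pi}}{16 a^{\frac{9}{2}}}$.

Setting $a = \frac{3}{4}$:
$$I = \frac{1120 \sqrt{3} \sqrt{\pi}}{81}.$$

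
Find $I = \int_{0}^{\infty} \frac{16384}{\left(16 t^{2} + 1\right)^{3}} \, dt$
$768 \pi$

Recall the elementary integral
$$J(a) = \int_{0}^{\infty} \frac{4}{a^{2} + t^{2}} \, dt = \frac{2 \pi}{a}.$$

Differentiating under the integral sign with respect to $a$,
$$\frac{dJ}{da} = \int_{0}^{\infty} - \frac{8 a}{\left(a^{2} + t^{2}\right)^{2}} \, dt = - \frac{2 \pi}{a^{2}},$$
so $\int_{0}^{\infty} \frac{4}{\left(a^{2} + t^{2}\right)^{2}} \, dt = \frac{\pi}{a^{3}}$.

Repeating — each differentiation of $1/(t^2+a^2)^j$ produces $-2ja/(t^2+a^2)^{j+1}$ — and dividing through by $-2ja$ at each step yields, after $2$ differentiations in total,
$$\int_{0}^{\infty} \frac{4}{\left(a^{2} + t^{2}\right)^{3}} \, dt = \frac{3 \pi}{4 a^{5}}.$$

Setting $a = \frac{1}{4}$:
$$I = 768 \pi.$$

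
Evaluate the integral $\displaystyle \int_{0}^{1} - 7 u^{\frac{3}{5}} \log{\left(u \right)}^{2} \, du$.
$- \frac{875}{256}$

Start from the elementary integral
$$J(a) = \int_{0}^{1} - 7 u^{a} \, du = - \frac{7}{a + 1}.$$

Differentiating under the integral sign brings down a factor of $\ln u$:
$$\frac{dJ}{da} = \int_{0}^{1} - 7 u^{a} \log{\left(u \right)} \, du = \frac{7}{\left(a + 1\right)^{2}}.$$

Repeating twice in total — each differentiation brings down another $\ln u$ — gives
$$\frac{d^{2}J}{da^{2}} = \int_{0}^{1} - 7 u^{a} \log{\left(u \right)}^{2} \, du = - \frac{14}{\left(a + 1\right)^{3}},$$
and the integrand here is exactly the target integrand, so $I = - \frac{14}{\left(a + 1\right)^{3}}$.

Setting $a = \frac{3}{5}$:
$$I = - \frac{875}{256}.$$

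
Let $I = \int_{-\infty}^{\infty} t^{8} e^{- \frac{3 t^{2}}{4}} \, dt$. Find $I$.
$\frac{1120 \sqrt{3} \sqrt{\pi}}{81}$

Consider the simpler parametrised integral
$$J(a) = \int_{-\infty}^{\infty} e^{- a t^{2}} \, dt = \frac{\sqrt{\pi}}{\sqrt{a}}.$$

Differentiating under the integral sign brings down a factor of $(-t^2)$:
$$\frac{dJ}{da} = \int_{-\infty}^{\infty} - t^{2} e^{- a t^{2}} \, dt = - \frac{\sqrt{\pi}}{2 a^{\frac{3}{2}}}.$$

Repeating $4$ times in total — each differentiation brings down another $(-t^2)$ — gives
$$\frac{d^{4}J}{da^{4}} = \int_{-\infty}^{\infty} t^{8} e^{- a t^{2}} \, dt = \frac{105 \sqrt{\pi}}{16 a^{\frac{9}{2}}},$$
and the integrand here is exactly the target integrand, so $I = \frac{105 \sqrt{\pi}}{16 a^{\frac{9}{2}}}$.

Setting $a = \frac{3}{4}$:
$$I = \frac{1120 \sqrt{3} \sqrt{\pi}}{81}.$$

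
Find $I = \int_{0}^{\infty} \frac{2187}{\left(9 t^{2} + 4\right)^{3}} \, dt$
$\frac{2187 \pi}{512}$

Start from the standard arctangent integral
$$J(a) = \int_{0}^{\infty} \frac{3}{a^{2} + t^{2}} \, dt = \frac{3 \pi}{2 a}.$$

Differentiating under the integral sign with respect to $a$,
$$\frac{dJ}{da} = \int_{0}^{\infty} - \frac{6 a}{\left(a^{2} + t^{2}\right)^{2}} \, dt = - \frac{3 \pi}{2 a^{2}},$$
so $\int_{0}^{\infty} \frac{3}{\left(a^{2} + t^{2}\right)^{2}} \, dt = \frac{3 \pi}{4 a^{3}}$.

Repeating — each differentiation of $1/(t^2+a^2)^j$ produces $-2ja/(t^2+a^2)^{j+1}$ — and dividing through by $-2ja$ at each step yields, after $2$ differentiations in total,
$$\int_{0}^{\infty} \frac{3}{\left(a^{2} + t^{2}\right)^{3}} \, dt = \frac{9 \pi}{16 a^{5}}.$$

Setting $a = \frac{2}{3}$:
$$I = \frac{2187 \pi}{512}.$$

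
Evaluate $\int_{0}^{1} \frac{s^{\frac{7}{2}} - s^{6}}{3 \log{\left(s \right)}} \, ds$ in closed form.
$\log{\left(\frac{42^{\frac{2}{3}}}{14} \right)}$

Replace the exponent $6$ by a parameter $a$: let $I(a) = \int_{0}^{1} \frac{s^{\frac{7}{2}} - s^{a}}{3 \log{\left(s \right)}} \, ds$.

Since $\dfrac{\partial}{\partial a}\,s^{a} = s^{a} \ln s$, the $\ln s$ in the denominator cancels and
$$\frac{dI}{da} = \int_{0}^{1} - \frac{1}{3} s^{a} \, ds = - \frac{1}{3} \left[\frac{s^{a+1}}{a+1}\right]_0^1 = - \frac{1}{3 a + 3}.$$

Integrating with respect to $a$ gives $I(a) = - \frac{\log{\left(a + 1 \right)}}{3} - \frac{\log{\left(6 \right)}}{3} + \log{\left(3 \right)} + C$.

At $a = \frac{7}{2}$ the integrand is identically $0$, so $I(\frac{7}{2}) = 0$. The closed form gives $0$, hence $C = 0$.

Setting $a = 6$:
$$I = \log{\left(\frac{42^{\frac{2}{3}}}{14} \right)}.$$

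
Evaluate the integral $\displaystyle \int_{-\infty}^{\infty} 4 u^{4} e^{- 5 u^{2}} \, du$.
$\frac{3 \sqrt{5} \sqrt{\pi}}{125}$

Begin with the known integral
$$J(a) = \int_{-\infty}^{\infty} 4 e^{- a u^{2}} \, du = \frac{4 \sqrt{\pi}}{\sqrt{a}}.$$

Differentiating under the integral sign brings down a factor of $(-u^2)$:
$$\frac{dJ}{da} = \int_{-\infty}^{\infty} - 4 u^{2} e^{- a u^{2}} \, du = - \frac{2 \sqrt{\pi}}{a^{\frac{3}{2}}}.$$

Repeating twice in total — each differentiation brings down another $(-u^2)$ — gives
$$\frac{d^{2}J}{da^{2}} = \int_{-\infty}^{\infty} 4 u^{4} e^{- a u^{2}} \, du = \frac{3 \sqrt{\pi}}{a^{\frac{5}{2}}},$$
and the integrand here is exactly the target integrand, so $I = \frac{3 \sqrt{\pi}}{a^{\frac{5}{2}}}$.

Setting $a = 5$:
$$I = \frac{3 \sqrt{5} \sqrt{\pi}}{125}.$$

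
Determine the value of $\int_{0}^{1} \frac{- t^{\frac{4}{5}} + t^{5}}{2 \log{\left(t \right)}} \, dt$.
$\log{\left(\frac{\sqrt{30}}{3} \right)}$

Replace the exponent $5$ by a parameter $a$: let $I(a) = \int_{0}^{1} \frac{- t^{\frac{4}{5}} + t^{a}}{2 \log{\left(t \right)}} \, dt$.

Since $\dfrac{\partial}{\partial a}\,t^{a} = t^{a} \ln t$, the $\ln t$ in the denominator cancels and
$$\frac{dI}{da} = \int_{0}^{1} \frac{1}{2} t^{a} \, dt = \frac{1}{2} \left[\frac{t^{a+1}}{a+1}\right]_0^1 = \frac{1}{2 \left(a + 1\right)}.$$

Integrating with respect to $a$ gives $I(a) = \frac{\log{\left(a + 1 \right)}}{2} - \log{\left(3 \right)} + \frac{\log{\left(5 \right)}}{2} + C$.

At $a = \frac{4}{5}$ the integrand is identically $0$, so $I(\frac{4}{5}) = 0$. The closed form gives $0$, hence $C = 0$.

Setting $a = 5$:
$$I = \log{\left(\frac{\sqrt{30}}{3} \right)}.$$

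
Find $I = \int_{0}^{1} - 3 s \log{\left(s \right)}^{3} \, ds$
$\frac{9}{8}$

Begin with the known integral
$$J(a) = \int_{0}^{1} - 3 s^{a} \, ds = - \frac{3}{a + 1}.$$

Differentiating under the integral sign brings down a factor of $\ln s$:
$$\frac{dJ}{da} = \int_{0}^{1} - 3 s^{a} \log{\left(s \right)} \, ds = \frac{3}{\left(a + 1\right)^{2}}.$$

Repeating $3$ times in total — each differentiation brings down another $\ln s$ — gives
$$\frac{d^{3}J}{da^{3}} = \int_{0}^{1} - 3 s^{a} \log{\left(s \right)}^{3} \, ds = \frac{18}{\left(a + 1\right)^{4}},$$
and the integrand here is exactly the target integrand, so $I = \frac{18}{\left(a + 1\right)^{4}}$.

Setting $a = 1$:
$$I = \frac{9}{8}.$$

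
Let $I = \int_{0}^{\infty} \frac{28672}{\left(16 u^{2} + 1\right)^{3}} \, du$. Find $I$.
$1344 \pi$

Recall the elementary integral
$$J(a) = \int_{0}^{\infty} \frac{7}{a^{2} + u^{2}} \, du = \frac{7 \pi}{2 a}.$$

Differentiating under the integral sign with respect to $a$,
$$\frac{dJ}{da} = \int_{0}^{\infty} - \frac{14 a}{\left(a^{2} + u^{2}\right)^{2}} \, du = - \frac{7 \pi}{2 a^{2}},$$
so $\int_{0}^{\infty} \frac{7}{\left(a^{2} + u^{2}\right)^{2}} \, du = \frac{7 \pi}{4 a^{3}}$.

Repeating — each differentiation of $1/(u^2+a^2)^j$ produces $-2ja/(u^2+a^2)^{j+1}$ — and dividing through by $-2ja$ at each step yields, after $2$ differentiations in total,
$$\int_{0}^{\infty} \frac{7}{\left(a^{2} + u^{2}\right)^{3}} \, du = \frac{21 \pi}{16 a^{5}}.$$

Setting $a = \frac{1}{4}$:
$$I = 1344 \pi.$$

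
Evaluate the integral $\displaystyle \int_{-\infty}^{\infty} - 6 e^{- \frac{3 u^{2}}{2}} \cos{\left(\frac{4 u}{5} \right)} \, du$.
$- \frac{2 \sqrt{6} \sqrt{\pi}}{e^{\frac{8}{75}}}$

Define $I(b) = \int_{-\infty}^{\infty} - 6 e^{- \frac{3 u^{2}}{2}} \cos{\left(b u \right)} \, du$.

Differentiating under the integral sign,
$$I'(b) = \int_{-\infty}^{\infty} 6 u e^{- \frac{3 u^{2}}{2}} \sin{\left(b u \right)} \, du.$$

Integrate $\int_{-\infty}^{\infty} u \sin(b u)\, e^{- \frac{3 u^{2}}{2}}\, du$ by parts with $w = \sin(b u)$ and $dv = u\, e^{- \frac{3 u^{2}}{2}}\, du$, giving $v = - \frac{e^{- \frac{3 u^{2}}{2}}}{3}$. The boundary term vanishes and
$$\int_{-\infty}^{\infty} u \sin(b u)\, e^{- \frac{3 u^{2}}{2}}\, du = \frac{b}{3} \int_{-\infty}^{\infty} \cos(b u)\, e^{- \frac{3 u^{2}}{2}}\, du,$$
so $I'(b) = - \frac{b}{3}\, I(b)$.

This is a separable first-order ODE; solving with the initial condition $I(0) = \int_{-\infty}^{\infty} - 6 e^{- \frac{3 u^{2}}{2}}\,du = - 2 \sqrt{6} \sqrt{\pi}$ gives
$$I(b) = - 2 \sqrt{6} \sqrt{\pi} e^{- \frac{b^{2}}{6}}.$$

Setting $b = \frac{4}{5}$:
$$I = - \frac{2 \sqrt{6} \sqrt{\pi}}{e^{\frac{8}{75}}}.$$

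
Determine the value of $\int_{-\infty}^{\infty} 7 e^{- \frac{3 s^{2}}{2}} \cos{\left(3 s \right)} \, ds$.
$\frac{7 \sqrt{6} \sqrt{\pi}}{3 e^{\frac{3}{2}}}$

Let $b$ denote the cosine frequency and define $I(b) = \int_{-\infty}^{\infty} 7 e^{- \frac{3 s^{2}}{2}} \cos{\left(b s \right)} \, ds$.

Differentiating under the integral sign,
$$I'(b) = \int_{-\infty}^{\infty} - 7 s e^{- \frac{3 s^{2}}{2}} \sin{\left(b s \right)} \, ds.$$

Integrate $\int_{-\infty}^{\infty} s \sin(b s)\, e^{- \frac{3 s^{2}}{2}}\, ds$ by parts with $u = \sin(b s)$ and $dv = s\, e^{- \frac{3 s^{2}}{2}}\, ds$, giving $v = - \frac{e^{- \frac{3 s^{2}}{2}}}{3}$. The boundary term vanishes and
$$\int_{-\infty}^{\infty} s \sin(b s)\, e^{- \frac{3 s^{2}}{2}}\, ds = \frac{b}{3} \int_{-\infty}^{\infty} \cos(b s)\, e^{- \frac{3 s^{2}}{2}}\, ds,$$
so $I'(b) = - \frac{b}{3}\, I(b)$.

This is a separable first-order ODE; solving with the initial condition $I(0) = \int_{-\infty}^{\infty} 7 e^{- \frac{3 s^{2}}{2}}\,ds = \frac{7 \sqrt{6} \sqrt{\pi}}{3}$ gives
$$I(b) = \frac{7 \sqrt{6} \sqrt{\pi} e^{- \frac{b^{2}}{6}}}{3}.$$

Setting $b = 3$:
$$I = \frac{7 \sqrt{6} \sqrt{\pi}}{3 e^{\frac{3}{2}}}.$$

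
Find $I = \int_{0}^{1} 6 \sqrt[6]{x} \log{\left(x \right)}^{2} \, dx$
$\frac{2592}{343}$

Start from the elementary integral
$$J(a) = \int_{0}^{1} 6 x^{a} \, dx = \frac{6}{a + 1}.$$

Differentiating under the integral sign brings down a factor of $\ln x$:
$$\frac{dJ}{da} = \int_{0}^{1} 6 x^{a} \log{\left(x \right)} \, dx = - \frac{6}{\left(a + 1\right)^{2}}.$$

Repeating twice in total — each differentiation brings down another $\ln x$ — gives
$$\frac{d^{2}J}{da^{2}} = \int_{0}^{1} 6 x^{a} \log{\left(x \right)}^{2} \, dx = \frac{12}{\left(a + 1\right)^{3}},$$
and the integrand here is exactly the target integrand, so $I = \frac{12}{\left(a + 1\right)^{3}}$.

Setting $a = \frac{1}{6}$:
$$I = \frac{2592}{343}.$$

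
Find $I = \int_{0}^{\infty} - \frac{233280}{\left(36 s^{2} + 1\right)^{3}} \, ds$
$- 7290 \pi$

Begin with the known result
$$J(a) = \int_{0}^{\infty} - \frac{5}{a^{2} + s^{2}} \, ds = - \frac{5 \pi}{2 a}.$$

Differentiating under the integral sign with respect to $a$,
$$\frac{dJ}{da} = \int_{0}^{\infty} \frac{10 a}{\left(a^{2} + s^{2}\right)^{2}} \, ds = \frac{5 \pi}{2 a^{2}},$$
so $\int_{0}^{\infty} - \frac{5}{\left(a^{2} + s^{2}\right)^{2}} \, ds = - \frac{5 \pi}{4 a^{3}}$.

Repeating — each differentiation of $1/(s^2+a^2)^j$ produces $-2ja/(s^2+a^2)^{j+1}$ — and dividing through by $-2ja$ at each step yields, after $2$ differentiations in total,
$$\int_{0}^{\infty} - \frac{5}{\left(a^{2} + s^{2}\right)^{3}} \, ds = - \frac{15 \pi}{16 a^{5}}.$$

Setting $a = \frac{1}{6}$:
$$I = - 7290 \pi.$$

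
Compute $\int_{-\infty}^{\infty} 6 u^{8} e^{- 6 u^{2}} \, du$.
$\frac{35 \sqrt{6} \sqrt{\pi}}{6912}$

Start from the elementary integral
$$J(a) = \int_{-\infty}^{\infty} 6 e^{- a u^{2}} \, du = \frac{6 \sqrt{\pi}}{\sqrt{a}}.$$

Differentiating under the integral sign brings down a factor of $(-u^2)$:
$$\frac{dJ}{da} = \int_{-\infty}^{\infty} - 6 u^{2} e^{- a u^{2}} \, du = - \frac{3 \sqrt{\pi}}{a^{\frac{3}{2}}}.$$

Repeating $4$ times in total — each differentiation brings down another $(-u^2)$ — gives
$$\frac{d^{4}J}{da^{4}} = \int_{-\infty}^{\infty} 6 u^{8} e^{- a u^{2}} \, du = \frac{315 \sqrt{\pi}}{8 a^{\frac{9}{2}}},$$
and the integrand here is exactly the target integrand, so $I = \frac{315 \sqrt{\pi}}{8 a^{\frac{9}{2}}}$.

Setting $a = 6$:
$$I = \frac{35 \sqrt{6} \sqrt{\pi}}{6912}.$$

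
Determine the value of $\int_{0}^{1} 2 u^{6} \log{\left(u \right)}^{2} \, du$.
$\frac{4}{343}$

Consider the simpler parametrised integral
$$J(a) = \int_{0}^{1} 2 u^{a} \, du = \frac{2}{a + 1}.$$

Differentiating under the integral sign brings down a factor of $\ln u$:
$$\frac{dJ}{da} = \int_{0}^{1} 2 u^{a} \log{\left(u \right)} \, du = - \frac{2}{\left(a + 1\right)^{2}}.$$

Repeating twice in total — each differentiation brings down another $\ln u$ — gives
$$\frac{d^{2}J}{da^{2}} = \int_{0}^{1} 2 u^{a} \log{\left(u \right)}^{2} \, du = \frac{4}{\left(a + 1\right)^{3}},$$
and the integrand here is exactly the target integrand, so $I = \frac{4}{\left(a + 1\right)^{3}}$.

Setting $a = 6$:
$$I = \frac{4}{343}.$$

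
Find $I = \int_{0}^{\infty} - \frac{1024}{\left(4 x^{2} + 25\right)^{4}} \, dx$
$- \frac{16 \pi}{15625}$

Recall the elementary integral
$$J(a) = \int_{0}^{\infty} - \frac{4}{a^{2} + x^{2}} \, dx = - \frac{2 \pi}{a}.$$

Differentiating under the integral sign with respect to $a$,
$$\frac{dJ}{da} = \int_{0}^{\infty} \frac{8 a}{\left(a^{2} + x^{2}\right)^{2}} \, dx = \frac{2 \pi}{a^{2}},$$
so $\int_{0}^{\infty} - \frac{4}{\left(a^{2} + x^{2}\right)^{2}} \, dx = - \frac{\pi}{a^{3}}$.

Repeating — each differentiation of $1/(x^2+a^2)^j$ produces $-2ja/(x^2+a^2)^{j+1}$ — and dividing through by $-2ja$ at each step yields, after $3$ differentiations in total,
$$\int_{0}^{\infty} - \frac{4}{\left(a^{2} + x^{2}\right)^{4}} \, dx = - \frac{5 \pi}{8 a^{7}}.$$

Setting $a = \frac{5}{2}$:
$$I = - \frac{16 \pi}{15625}.$$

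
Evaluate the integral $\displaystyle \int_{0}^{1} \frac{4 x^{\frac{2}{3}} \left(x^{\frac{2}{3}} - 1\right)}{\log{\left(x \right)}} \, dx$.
$- \log{\left(\frac{625}{2401} \right)}$

Consider the one-parameter family: let $I(a) = \int_{0}^{1} \frac{4 \left(x^{\frac{4}{3}} - x^{a}\right)}{\log{\left(x \right)}} \, dx$.

Since $\dfrac{\partial}{\partial a}\,x^{a} = x^{a} \ln x$, the $\ln x$ in the denominator cancels and
$$\frac{dI}{da} = \int_{0}^{1} -4 x^{a} \, dx = -4 \left[\frac{x^{a+1}}{a+1}\right]_0^1 = - \frac{4}{a + 1}.$$

Integrating with respect to $a$ gives $I(a) = - \log{\left(\frac{81 \left(a + 1\right)^{4}}{2401} \right)} + C$.

At $a = \frac{4}{3}$ the integrand is identically $0$, so $I(\frac{4}{3}) = 0$. The closed form gives $0$, hence $C = 0$.

Setting $a = \frac{2}{3}$:
$$I = - \log{\left(\frac{625}{2401} \right)}.$$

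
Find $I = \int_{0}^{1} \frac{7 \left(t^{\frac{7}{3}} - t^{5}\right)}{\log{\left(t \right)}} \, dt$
$- \log{\left(\frac{4782969}{78125} \right)}$

Replace the exponent $5$ by a parameter $a$: let $I(a) = \int_{0}^{1} \frac{7 \left(t^{\frac{7}{3}} - t^{a}\right)}{\log{\left(t \right)}} \, dt$.

Since $\dfrac{\partial}{\partial a}\,t^{a} = t^{a} \ln t$, the $\ln t$ in the denominator cancels and
$$\frac{dI}{da} = \int_{0}^{1} -7 t^{a} \, dt = -7 \left[\frac{t^{a+1}}{a+1}\right]_0^1 = - \frac{7}{a + 1}.$$

Integrating with respect to $a$ gives $I(a) = - \log{\left(\frac{2187 \left(a + 1\right)^{7}}{10000000} \right)} + C$.

At $a = \frac{7}{3}$ the integrand is identically $0$, so $I(\frac{7}{3}) = 0$. The closed form gives $0$, hence $C = 0$.

Setting $a = 5$:
$$I = - \log{\left(\frac{4782969}{78125} \right)}.$$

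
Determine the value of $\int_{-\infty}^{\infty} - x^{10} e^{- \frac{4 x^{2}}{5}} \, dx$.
$- \frac{2953125 \sqrt{5} \sqrt{\pi}}{65536}$

Begin with the known integral
$$J(a) = \int_{-\infty}^{\infty} - e^{- a x^{2}} \, dx = - \frac{\sqrt{\pi}}{\sqrt{a}}.$$

Differentiating under the integral sign brings down a factor of $(-x^2)$:
$$\frac{dJ}{da} = \int_{-\infty}^{\infty} x^{2} e^{- a x^{2}} \, dx = \frac{\sqrt{\pi}}{2 a^{\frac{3}{2}}}.$$

Repeating $5$ times in total — each differentiation brings down another $(-x^2)$ — gives
$$\frac{d^{5}J}{da^{5}} = \int_{-\infty}^{\infty} x^{10} e^{- a x^{2}} \, dx = \frac{945 \sqrt{\pi}}{32 a^{\frac{11}{2}}},$$
and the integrand here is $(-1)^{5}$ times the target integrand, so $I = (-1)^{5}\,\frac{d^{5}J}{da^{5}} = - \frac{945 \sqrt{\pi}}{32 a^{\frac{11}{2}}}$.

Setting $a = \frac{4}{5}$:
$$I = - \frac{2953125 \sqrt{5} \sqrt{\pi}}{65536}.$$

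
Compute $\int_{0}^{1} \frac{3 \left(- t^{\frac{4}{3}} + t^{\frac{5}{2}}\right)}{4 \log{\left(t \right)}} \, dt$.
$- \frac{3 \log{\left(2 \right)}}{4} + \frac{3 \log{\left(3 \right)}}{4}$

Consider the one-parameter family: let $I(a) = \int_{0}^{1} \frac{3 \left(- t^{\frac{4}{3}} + t^{a}\right)}{4 \log{\left(t \right)}} \, dt$.

Since $\dfrac{\partial}{\partial a}\,t^{a} = t^{a} \ln t$, the $\ln t$ in the denominator cancels and
$$\frac{dI}{da} = \int_{0}^{1} \frac{3}{4} t^{a} \, dt = \frac{3}{4} \left[\frac{t^{a+1}}{a+1}\right]_0^1 = \frac{3}{4 \left(a + 1\right)}.$$

Integrating with respect to $a$ gives $I(a) = \log{\left(\frac{3^{\frac{3}{4}} \sqrt[4]{7} \left(a + 1\right)^{\frac{3}{4}}}{7} \right)} + C$.

At $a = \frac{4}{3}$ the integrand is identically $0$, so $I(\frac{4}{3}) = 0$. The closed form gives $0$, hence $C = 0$.

Setting $a = \frac{5}{2}$:
$$I = - \frac{3 \log{\left(2 \right)}}{4} + \frac{3 \log{\left(3 \right)}}{4}.$$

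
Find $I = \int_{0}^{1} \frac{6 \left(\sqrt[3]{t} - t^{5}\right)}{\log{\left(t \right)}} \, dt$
$\log{\left(\frac{64}{531441} \right)}$

Replace the exponent $\frac{1}{3}$ by a parameter $a$: let $I(a) = \int_{0}^{1} \frac{6 \left(- t^{5} + t^{a}\right)}{\log{\left(t \right)}} \, dt$.

Since $\dfrac{\partial}{\partial a}\,t^{a} = t^{a} \ln t$, the $\ln t$ in the denominator cancels and
$$\frac{dI}{da} = \int_{0}^{1} 6 t^{a} \, dt = 6 \left[\frac{t^{a+1}}{a+1}\right]_0^1 = \frac{6}{a + 1}.$$

Integrating with respect to $a$ gives $I(a) = \log{\left(\frac{\left(a + 1\right)^{6}}{46656} \right)} + C$.

At $a = 5$ the integrand is identically $0$, so $I(5) = 0$. The closed form gives $0$, hence $C = 0$.

Setting $a = \frac{1}{3}$:
$$I = \log{\left(\frac{64}{531441} \right)}.$$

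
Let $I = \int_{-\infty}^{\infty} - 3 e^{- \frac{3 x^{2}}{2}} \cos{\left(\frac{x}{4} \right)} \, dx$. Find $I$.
$- \frac{\sqrt{6} \sqrt{\pi}}{e^{\frac{1}{96}}}$

Define $I(b) = \int_{-\infty}^{\infty} - 3 e^{- \frac{3 x^{2}}{2}} \cos{\left(b x \right)} \, dx$.

Differentiating under the integral sign,
$$I'(b) = \int_{-\infty}^{\infty} 3 x e^{- \frac{3 x^{2}}{2}} \sin{\left(b x \right)} \, dx.$$

Integrate $\int_{-\infty}^{\infty} x \sin(b x)\, e^{- \frac{3 x^{2}}{2}}\, dx$ by parts with $u = \sin(b x)$ and $dv = x\, e^{- \frac{3 x^{2}}{2}}\, dx$, giving $v = - \frac{e^{- \frac{3 x^{2}}{2}}}{3}$. The boundary term vanishes and
$$\int_{-\infty}^{\infty} x \sin(b x)\, e^{- \frac{3 x^{2}}{2}}\, dx = \frac{b}{3} \int_{-\infty}^{\infty} \cos(b x)\, e^{- \frac{3 x^{2}}{2}}\, dx,$$
so $I'(b) = - \frac{b}{3}\, I(b)$.

This is a separable first-order ODE; solving with the initial condition $I(0) = \int_{-\infty}^{\infty} - 3 e^{- \frac{3 x^{2}}{2}}\,dx = - \sqrt{6} \sqrt{\pi}$ gives
$$I(b) = - \sqrt{6} \sqrt{\pi} e^{- \frac{b^{2}}{6}}.$$

Setting $b = \frac{1}{4}$:
$$I = - \frac{\sqrt{6} \sqrt{\pi}}{e^{\frac{1}{96}}}.$$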